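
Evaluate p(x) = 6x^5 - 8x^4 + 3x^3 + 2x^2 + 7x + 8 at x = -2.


Using direct substitution:
  6 * (-2)^5 = -192
  -8 * (-2)^4 = -128
  3 * (-2)^3 = -24
  2 * (-2)^2 = 8
  7 * (-2)^1 = -14
  constant: 8
Sum = -192 - 128 - 24 + 8 - 14 + 8 = -342


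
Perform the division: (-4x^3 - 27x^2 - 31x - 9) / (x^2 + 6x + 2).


(-4x^3 - 27x^2 - 31x - 9) / (x^2 + 6x + 2)
Step 1: -4x * (x^2 + 6x + 2) = -4x^3 - 24x^2 - 8x; subtract.
Step 2: -3 * (x^2 + 6x + 2) = -3x^2 - 18x - 6; subtract.
Quotient: -4x - 3, Remainder: -5x - 3


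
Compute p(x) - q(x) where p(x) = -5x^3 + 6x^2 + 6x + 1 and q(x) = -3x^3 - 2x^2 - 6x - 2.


Distribute the minus sign:
  (-5x^3 + 6x^2 + 6x + 1)
- (-3x^3 - 2x^2 - 6x - 2)
Negate second polynomial: 3x^3 + 2x^2 + 6x + 2
Add: -2x^3 + 8x^2 + 12x + 3


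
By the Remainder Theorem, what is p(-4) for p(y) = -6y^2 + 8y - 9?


By the Remainder Theorem, the remainder equals p(-4):
  -6*(-4)^2 = -96
  8*(-4)^1 = -32
  constant: -9
Sum: -96 - 32 - 9 = -137


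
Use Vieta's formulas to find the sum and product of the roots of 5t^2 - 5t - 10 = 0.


For at^2+bt+c=0: sum = -b/a, product = c/a.
a=5, b=-5, c=-10
Sum = -(-5)/5 = 1
Product = (-10)/5 = -2


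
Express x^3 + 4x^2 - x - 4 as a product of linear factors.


Try integer roots (divisors of -4). x=1: p(1)=0.
Divide out (x - 1): quotient is x^2 + 5x + 4.
Factor the quadratic: (x + 4)(x + 1)
Result: (x - 1)(x + 4)(x + 1)


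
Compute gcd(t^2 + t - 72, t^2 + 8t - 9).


Factor each:
  t^2 + t - 72 = (t + 9)(t - 8)
  t^2 + 8t - 9 = (t + 9)(t - 1)
Common monic factor: t + 9


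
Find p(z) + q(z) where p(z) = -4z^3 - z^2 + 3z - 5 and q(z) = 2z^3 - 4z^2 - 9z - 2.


Align terms by degree and add:
  -4z^3 - z^2 + 3z - 5
+ 2z^3 - 4z^2 - 9z - 2
= -2z^3 - 5z^2 - 6z - 7


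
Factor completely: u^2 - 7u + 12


Roots satisfy r1 + r2 = -b/a = 7 and r1*r2 = c/a = 12.
So r1 = 4, r2 = 3.
u^2 - 7u + 12 = (u - r1)(u - r2) = (u - 4)(u - 3)


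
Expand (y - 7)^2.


Expand (y - 7)^2 by repeated multiplication:
= y^2 - 14y + 49


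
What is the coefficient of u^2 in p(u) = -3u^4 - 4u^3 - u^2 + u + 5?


Read off the coefficient of u^2: -1


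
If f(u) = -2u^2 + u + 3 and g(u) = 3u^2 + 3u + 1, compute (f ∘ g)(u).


Substitute g(u) into f:
f(g(u)) = -2*(3u^2 + 3u + 1)^2 + 1*(3u^2 + 3u + 1) + 3
(3u^2 + 3u + 1)^2 = 9u^4 + 18u^3 + 15u^2 + 6u + 1
Expand and combine: -18u^4 - 36u^3 - 27u^2 - 9u + 2


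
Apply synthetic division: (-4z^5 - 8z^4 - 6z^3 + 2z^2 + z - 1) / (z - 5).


Synthetic division with c = 5. Coefficients: -4, -8, -6, 2, 1, -1
Bring down -4.
  -4 * 5 = -20; -20 - 8 = -28
  -28 * 5 = -140; -140 - 6 = -146
  -146 * 5 = -730; -730 + 2 = -728
  -728 * 5 = -3640; -3640 + 1 = -3639
  -3639 * 5 = -18195; -18195 - 1 = -18196
Quotient: -4z^4 - 28z^3 - 146z^2 - 728z - 3639, Remainder: -18196


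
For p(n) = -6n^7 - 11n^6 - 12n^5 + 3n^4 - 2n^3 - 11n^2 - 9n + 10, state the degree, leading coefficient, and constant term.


Highest power of n is 7, with coefficient -6. Constant term is 10.
Degree = 7, leading coefficient = -6, constant term = 10


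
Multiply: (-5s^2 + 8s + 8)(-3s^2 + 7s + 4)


Distribute each term of the first polynomial:
  (-5s^2)(-3s^2 + 7s + 4) = 15s^4 - 35s^3 - 20s^2
  (8s)(-3s^2 + 7s + 4) = -24s^3 + 56s^2 + 32s
  (8)(-3s^2 + 7s + 4) = -24s^2 + 56s + 32
Sum: 15s^4 - 59s^3 + 12s^2 + 88s + 32


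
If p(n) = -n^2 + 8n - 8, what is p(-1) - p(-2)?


p(-1) = -17
p(-2) = -28
p(-1) - p(-2) = -17 + 28 = 11


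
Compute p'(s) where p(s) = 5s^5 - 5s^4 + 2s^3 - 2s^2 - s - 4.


Apply the power rule term by term:
  d/ds(5s^5) = 25s^4
  d/ds(-5s^4) = -20s^3
  d/ds(2s^3) = 6s^2
  d/ds(-2s^2) = -4s
  d/ds(-s) = -1
  d/ds(-4) = 0
p'(s) = 25s^4 - 20s^3 + 6s^2 - 4s - 1


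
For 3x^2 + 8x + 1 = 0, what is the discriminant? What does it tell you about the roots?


D = b^2 - 4ac = (8)^2 - 4(3)(1) = 64 - 12 = 52
Since D > 0: two distinct irrational roots


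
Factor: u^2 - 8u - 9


Roots satisfy r1 + r2 = -b/a = 8 and r1*r2 = c/a = -9.
So r1 = -1, r2 = 9.
u^2 - 8u - 9 = (u - r1)(u - r2) = (u + 1)(u - 9)


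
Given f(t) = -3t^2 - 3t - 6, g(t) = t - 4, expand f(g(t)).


Substitute g(t) into f:
f(g(t)) = -3*(t - 4)^2 + (-3)*(t - 4) + (-6)
(t - 4)^2 = t^2 - 8t + 16
Expand and combine: -3t^2 + 21t - 42


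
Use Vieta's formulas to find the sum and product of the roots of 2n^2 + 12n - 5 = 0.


For an^2+bn+c=0: sum = -b/a, product = c/a.
a=2, b=12, c=-5
Sum = -(12)/2 = -6
Product = (-5)/2 = -5/2


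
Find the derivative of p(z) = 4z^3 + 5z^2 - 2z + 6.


Apply the power rule term by term:
  d/dz(4z^3) = 12z^2
  d/dz(5z^2) = 10z
  d/dz(-2z) = -2
  d/dz(6) = 0
p'(z) = 12z^2 + 10z - 2


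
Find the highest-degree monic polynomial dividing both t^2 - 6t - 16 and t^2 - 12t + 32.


Factor each:
  t^2 - 6t - 16 = (t - 8)(t + 2)
  t^2 - 12t + 32 = (t - 8)(t - 4)
Common monic factor: t - 8


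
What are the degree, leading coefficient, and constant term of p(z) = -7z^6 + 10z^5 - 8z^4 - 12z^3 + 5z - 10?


Highest power of z is 6, with coefficient -7. Constant term is -10.
Degree = 6, leading coefficient = -7, constant term = -10


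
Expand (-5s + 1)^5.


Expand (-5s + 1)^5 by repeated multiplication:
  (-5s + 1)^2 = 25s^2 - 10s + 1
  (-5s + 1)^3 = -125s^3 + 75s^2 - 15s + 1
  (-5s + 1)^4 = 625s^4 - 500s^3 + 150s^2 - 20s + 1
= -3125s^5 + 3125s^4 - 1250s^3 + 250s^2 - 25s + 1


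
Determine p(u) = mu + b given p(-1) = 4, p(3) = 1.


p(u) = mu + b. Using p(-1)=4, p(3)=1:
m = (4 - 1)/(-1 - 3) = 3/-4 = -3/4
b = 4 - m*(-1) = 4 - 3/4 = 13/4
p(u) = -(3/4)u + (13/4)


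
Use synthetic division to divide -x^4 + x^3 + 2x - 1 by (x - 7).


Synthetic division with c = 7. Coefficients: -1, 1, 0, 2, -1
Bring down -1.
  -1 * 7 = -7; -7 + 1 = -6
  -6 * 7 = -42; -42 + 0 = -42
  -42 * 7 = -294; -294 + 2 = -292
  -292 * 7 = -2044; -2044 - 1 = -2045
Quotient: -x^3 - 6x^2 - 42x - 292, Remainder: -2045


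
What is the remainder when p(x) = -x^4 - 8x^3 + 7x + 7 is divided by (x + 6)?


By the Remainder Theorem, the remainder equals p(-6):
  -1*(-6)^4 = -1296
  -8*(-6)^3 = 1728
  0*(-6)^2 = 0
  7*(-6)^1 = -42
  constant: 7
Sum: -1296 + 1728 + 0 - 42 + 7 = 397


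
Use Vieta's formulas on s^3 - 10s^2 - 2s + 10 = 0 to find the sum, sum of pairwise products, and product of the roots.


Monic cubic s^3+bs^2+cs+d=0: sum=-b, pairwise sum=c, product=-d.
b=-10, c=-2, d=10
r1+r2+r3 = 10
r1r2+r1r3+r2r3 = -2
r1r2r3 = -10


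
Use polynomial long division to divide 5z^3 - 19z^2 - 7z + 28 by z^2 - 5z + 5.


(5z^3 - 19z^2 - 7z + 28) / (z^2 - 5z + 5)
Step 1: 5z * (z^2 - 5z + 5) = 5z^3 - 25z^2 + 25z; subtract.
Step 2: 6 * (z^2 - 5z + 5) = 6z^2 - 30z + 30; subtract.
Quotient: 5z + 6, Remainder: -2z - 2


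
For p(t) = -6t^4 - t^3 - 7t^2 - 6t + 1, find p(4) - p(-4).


p(4) = -1735
p(-4) = -1559
p(4) - p(-4) = -1735 + 1559 = -176


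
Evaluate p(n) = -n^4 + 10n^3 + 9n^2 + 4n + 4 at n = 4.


Using direct substitution:
  -1 * (4)^4 = -256
  10 * (4)^3 = 640
  9 * (4)^2 = 144
  4 * (4)^1 = 16
  constant: 4
Sum = -256 + 640 + 144 + 16 + 4 = 548


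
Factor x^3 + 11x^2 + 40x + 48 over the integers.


Try integer roots (divisors of 48). x=-4: p(-4)=0.
Divide out (x + 4): quotient is x^2 + 7x + 12.
Factor the quadratic: (x + 3)(x + 4)
Result: (x + 4)(x + 3)(x + 4)


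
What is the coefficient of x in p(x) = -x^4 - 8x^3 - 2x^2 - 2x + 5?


Read off the coefficient of x: -2


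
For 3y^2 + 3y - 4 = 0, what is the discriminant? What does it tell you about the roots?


D = b^2 - 4ac = (3)^2 - 4(3)(-4) = 9 + 48 = 57
Since D > 0: two distinct irrational roots


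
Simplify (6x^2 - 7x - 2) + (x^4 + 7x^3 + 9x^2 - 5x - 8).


Align terms by degree and add:
  6x^2 - 7x - 2
+ x^4 + 7x^3 + 9x^2 - 5x - 8
= x^4 + 7x^3 + 15x^2 - 12x - 10


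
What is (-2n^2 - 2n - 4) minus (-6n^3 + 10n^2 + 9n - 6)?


Distribute the minus sign:
  (-2n^2 - 2n - 4)
- (-6n^3 + 10n^2 + 9n - 6)
Negate second polynomial: 6n^3 - 10n^2 - 9n + 6
Add: 6n^3 - 12n^2 - 11n + 2


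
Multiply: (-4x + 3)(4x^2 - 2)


Distribute each term of the first polynomial:
  (-4x)(4x^2 - 2) = -16x^3 + 8x
  (3)(4x^2 - 2) = 12x^2 - 6
Sum: -16x^3 + 12x^2 + 8x - 6


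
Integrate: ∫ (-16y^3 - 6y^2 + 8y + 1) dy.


Reverse power rule on each term:
  ∫ -16y^3 dy = -4y^4
  ∫ -6y^2 dy = -2y^3
  ∫ 8y dy = 4y^2
  ∫ 1 dy = y
F(y) = -4y^4 - 2y^3 + 4y^2 + y + C


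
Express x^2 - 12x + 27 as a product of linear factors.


Roots satisfy r1 + r2 = -b/a = 12 and r1*r2 = c/a = 27.
So r1 = 9, r2 = 3.
x^2 - 12x + 27 = (x - r1)(x - r2) = (x - 9)(x - 3)


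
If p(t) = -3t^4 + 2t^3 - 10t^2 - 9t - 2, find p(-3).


Using direct substitution:
  -3 * (-3)^4 = -243
  2 * (-3)^3 = -54
  -10 * (-3)^2 = -90
  -9 * (-3)^1 = 27
  constant: -2
Sum = -243 - 54 - 90 + 27 - 2 = -362


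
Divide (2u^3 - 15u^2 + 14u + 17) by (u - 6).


(2u^3 - 15u^2 + 14u + 17) / (u - 6)
Step 1: 2u^2 * (u - 6) = 2u^3 - 12u^2; subtract.
Step 2: -3u * (u - 6) = -3u^2 + 18u; subtract.
Step 3: -4 * (u - 6) = -4u + 24; subtract.
Quotient: 2u^2 - 3u - 4, Remainder: -7


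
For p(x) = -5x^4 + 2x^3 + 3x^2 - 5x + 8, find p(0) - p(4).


p(0) = 8
p(4) = -1116
p(0) - p(4) = 8 + 1116 = 1124


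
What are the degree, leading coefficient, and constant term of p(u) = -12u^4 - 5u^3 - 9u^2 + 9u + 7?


Highest power of u is 4, with coefficient -12. Constant term is 7.
Degree = 4, leading coefficient = -12, constant term = 7


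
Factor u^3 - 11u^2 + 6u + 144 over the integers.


Try integer roots (divisors of 144). u=8: p(8)=0.
Divide out (u - 8): quotient is u^2 - 3u - 18.
Factor the quadratic: (u + 3)(u - 6)
Result: (u - 8)(u + 3)(u - 6)


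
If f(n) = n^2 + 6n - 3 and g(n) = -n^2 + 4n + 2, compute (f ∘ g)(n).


Substitute g(n) into f:
f(g(n)) = 1*(-n^2 + 4n + 2)^2 + 6*(-n^2 + 4n + 2) + (-3)
(-n^2 + 4n + 2)^2 = n^4 - 8n^3 + 12n^2 + 16n + 4
Expand and combine: n^4 - 8n^3 + 6n^2 + 40n + 13


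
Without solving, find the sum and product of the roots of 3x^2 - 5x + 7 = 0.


For ax^2+bx+c=0: sum = -b/a, product = c/a.
a=3, b=-5, c=7
Sum = -(-5)/3 = 5/3
Product = (7)/3 = 7/3


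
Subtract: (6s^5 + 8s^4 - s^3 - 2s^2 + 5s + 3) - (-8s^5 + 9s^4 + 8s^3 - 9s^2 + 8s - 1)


Distribute the minus sign:
  (6s^5 + 8s^4 - s^3 - 2s^2 + 5s + 3)
- (-8s^5 + 9s^4 + 8s^3 - 9s^2 + 8s - 1)
Negate second polynomial: 8s^5 - 9s^4 - 8s^3 + 9s^2 - 8s + 1
Add: 14s^5 - s^4 - 9s^3 + 7s^2 - 3s + 4


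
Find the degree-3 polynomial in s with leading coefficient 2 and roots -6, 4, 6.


p(s) = 2(s + 6)(s - 4)(s - 6)
Expand: 2s^3 - 8s^2 - 72s + 288


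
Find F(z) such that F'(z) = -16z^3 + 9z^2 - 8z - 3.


Reverse power rule on each term:
  ∫ -16z^3 dz = -4z^4
  ∫ 9z^2 dz = 3z^3
  ∫ -8z dz = -4z^2
  ∫ -3 dz = -3z
F(z) = -4z^4 + 3z^3 - 4z^2 - 3z + C


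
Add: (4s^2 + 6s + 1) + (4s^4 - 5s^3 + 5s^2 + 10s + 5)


Align terms by degree and add:
  4s^2 + 6s + 1
+ 4s^4 - 5s^3 + 5s^2 + 10s + 5
= 4s^4 - 5s^3 + 9s^2 + 16s + 6


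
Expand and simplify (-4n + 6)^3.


Expand (-4n + 6)^3 by repeated multiplication:
  (-4n + 6)^2 = 16n^2 - 48n + 36
= -64n^3 + 288n^2 - 432n + 216


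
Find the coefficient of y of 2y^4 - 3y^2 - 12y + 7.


Read off the coefficient of y: -12


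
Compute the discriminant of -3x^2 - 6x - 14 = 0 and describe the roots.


D = b^2 - 4ac = (-6)^2 - 4(-3)(-14) = 36 - 168 = -132
Since D < 0: two complex conjugate roots (no real roots)


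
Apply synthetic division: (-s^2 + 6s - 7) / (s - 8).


Synthetic division with c = 8. Coefficients: -1, 6, -7
Bring down -1.
  -1 * 8 = -8; -8 + 6 = -2
  -2 * 8 = -16; -16 - 7 = -23
Quotient: -s - 2, Remainder: -23


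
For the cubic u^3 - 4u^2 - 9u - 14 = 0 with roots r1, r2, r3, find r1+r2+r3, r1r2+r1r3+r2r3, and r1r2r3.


Monic cubic u^3+bu^2+cu+d=0: sum=-b, pairwise sum=c, product=-d.
b=-4, c=-9, d=-14
r1+r2+r3 = 4
r1r2+r1r3+r2r3 = -9
r1r2r3 = 14


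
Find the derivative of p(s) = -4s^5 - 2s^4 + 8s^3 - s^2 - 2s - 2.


Apply the power rule term by term:
  d/ds(-4s^5) = -20s^4
  d/ds(-2s^4) = -8s^3
  d/ds(8s^3) = 24s^2
  d/ds(-s^2) = -2s
  d/ds(-2s) = -2
  d/ds(-2) = 0
p'(s) = -20s^4 - 8s^3 + 24s^2 - 2s - 2


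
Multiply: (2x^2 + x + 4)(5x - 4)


Distribute each term of the first polynomial:
  (2x^2)(5x - 4) = 10x^3 - 8x^2
  (x)(5x - 4) = 5x^2 - 4x
  (4)(5x - 4) = 20x - 16
Sum: 10x^3 - 3x^2 + 16x - 16


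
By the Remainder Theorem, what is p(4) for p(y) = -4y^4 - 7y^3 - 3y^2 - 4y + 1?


By the Remainder Theorem, the remainder equals p(4):
  -4*(4)^4 = -1024
  -7*(4)^3 = -448
  -3*(4)^2 = -48
  -4*(4)^1 = -16
  constant: 1
Sum: -1024 - 448 - 48 - 16 + 1 = -1535


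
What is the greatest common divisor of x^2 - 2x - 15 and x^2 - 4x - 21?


Factor each:
  x^2 - 2x - 15 = (x + 3)(x - 5)
  x^2 - 4x - 21 = (x + 3)(x - 7)
Common monic factor: x + 3


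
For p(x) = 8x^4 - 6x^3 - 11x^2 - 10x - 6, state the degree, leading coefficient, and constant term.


Highest power of x is 4, with coefficient 8. Constant term is -6.
Degree = 4, leading coefficient = 8, constant term = -6


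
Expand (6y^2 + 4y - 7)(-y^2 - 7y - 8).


Distribute each term of the first polynomial:
  (6y^2)(-y^2 - 7y - 8) = -6y^4 - 42y^3 - 48y^2
  (4y)(-y^2 - 7y - 8) = -4y^3 - 28y^2 - 32y
  (-7)(-y^2 - 7y - 8) = 7y^2 + 49y + 56
Sum: -6y^4 - 46y^3 - 69y^2 + 17y + 56


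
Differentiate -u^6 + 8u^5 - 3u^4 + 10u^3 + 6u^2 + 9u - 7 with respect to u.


Apply the power rule term by term:
  d/du(-u^6) = -6u^5
  d/du(8u^5) = 40u^4
  d/du(-3u^4) = -12u^3
  d/du(10u^3) = 30u^2
  d/du(6u^2) = 12u
  d/du(9u) = 9
  d/du(-7) = 0
p'(u) = -6u^5 + 40u^4 - 12u^3 + 30u^2 + 12u + 9


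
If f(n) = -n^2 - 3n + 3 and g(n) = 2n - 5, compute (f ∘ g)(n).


Substitute g(n) into f:
f(g(n)) = -1*(2n - 5)^2 + (-3)*(2n - 5) + 3
(2n - 5)^2 = 4n^2 - 20n + 25
Expand and combine: -4n^2 + 14n - 7


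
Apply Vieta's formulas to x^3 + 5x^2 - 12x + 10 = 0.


Monic cubic x^3+bx^2+cx+d=0: sum=-b, pairwise sum=c, product=-d.
b=5, c=-12, d=10
r1+r2+r3 = -5
r1r2+r1r3+r2r3 = -12
r1r2r3 = -10


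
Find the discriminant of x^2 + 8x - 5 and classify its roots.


D = b^2 - 4ac = (8)^2 - 4(1)(-5) = 64 + 20 = 84
Since D > 0: two distinct irrational roots


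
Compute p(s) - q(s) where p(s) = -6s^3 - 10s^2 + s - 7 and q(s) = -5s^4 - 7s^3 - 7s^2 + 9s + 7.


Distribute the minus sign:
  (-6s^3 - 10s^2 + s - 7)
- (-5s^4 - 7s^3 - 7s^2 + 9s + 7)
Negate second polynomial: 5s^4 + 7s^3 + 7s^2 - 9s - 7
Add: 5s^4 + s^3 - 3s^2 - 8s - 14


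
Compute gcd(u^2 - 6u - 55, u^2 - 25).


Factor each:
  u^2 - 6u - 55 = (u + 5)(u - 11)
  u^2 - 25 = (u + 5)(u - 5)
Common monic factor: u + 5


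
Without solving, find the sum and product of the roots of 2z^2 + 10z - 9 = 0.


For az^2+bz+c=0: sum = -b/a, product = c/a.
a=2, b=10, c=-9
Sum = -(10)/2 = -5
Product = (-9)/2 = -9/2


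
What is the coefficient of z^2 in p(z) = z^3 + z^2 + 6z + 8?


Read off the coefficient of z^2: 1


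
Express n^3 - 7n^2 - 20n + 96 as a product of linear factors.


Try integer roots (divisors of 96). n=8: p(8)=0.
Divide out (n - 8): quotient is n^2 + n - 12.
Factor the quadratic: (n + 4)(n - 3)
Result: (n - 8)(n + 4)(n - 3)


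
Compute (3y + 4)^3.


Expand (3y + 4)^3 by repeated multiplication:
  (3y + 4)^2 = 9y^2 + 24y + 16
= 27y^3 + 108y^2 + 144y + 64


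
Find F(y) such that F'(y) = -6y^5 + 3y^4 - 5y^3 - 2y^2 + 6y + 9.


Reverse power rule on each term:
  ∫ -6y^5 dy = -y^6
  ∫ 3y^4 dy = (3/5)y^5
  ∫ -5y^3 dy = -(5/4)y^4
  ∫ -2y^2 dy = -(2/3)y^3
  ∫ 6y dy = 3y^2
  ∫ 9 dy = 9y
F(y) = -y^6 + (3/5)y^5 - (5/4)y^4 - (2/3)y^3 + 3y^2 + 9y + C


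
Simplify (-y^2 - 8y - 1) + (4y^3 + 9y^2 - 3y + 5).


Align terms by degree and add:
  -y^2 - 8y - 1
+ 4y^3 + 9y^2 - 3y + 5
= 4y^3 + 8y^2 - 11y + 4


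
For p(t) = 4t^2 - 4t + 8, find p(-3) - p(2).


p(-3) = 56
p(2) = 16
p(-3) - p(2) = 56 - 16 = 40


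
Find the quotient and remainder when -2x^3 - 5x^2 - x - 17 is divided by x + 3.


(-2x^3 - 5x^2 - x - 17) / (x + 3)
Step 1: -2x^2 * (x + 3) = -2x^3 - 6x^2; subtract.
Step 2: x * (x + 3) = x^2 + 3x; subtract.
Step 3: -4 * (x + 3) = -4x - 12; subtract.
Quotient: -2x^2 + x - 4, Remainder: -5


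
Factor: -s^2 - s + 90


Roots satisfy r1 + r2 = -b/a = -1 and r1*r2 = c/a = -90.
So r1 = -10, r2 = 9.
-s^2 - s + 90 = -(s - r1)(s - r2) = -(s + 10)(s - 9)


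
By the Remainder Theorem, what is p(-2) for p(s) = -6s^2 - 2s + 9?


By the Remainder Theorem, the remainder equals p(-2):
  -6*(-2)^2 = -24
  -2*(-2)^1 = 4
  constant: 9
Sum: -24 + 4 + 9 = -11


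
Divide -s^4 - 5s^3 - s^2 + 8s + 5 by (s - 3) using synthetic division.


Synthetic division with c = 3. Coefficients: -1, -5, -1, 8, 5
Bring down -1.
  -1 * 3 = -3; -3 - 5 = -8
  -8 * 3 = -24; -24 - 1 = -25
  -25 * 3 = -75; -75 + 8 = -67
  -67 * 3 = -201; -201 + 5 = -196
Quotient: -s^3 - 8s^2 - 25s - 67, Remainder: -196


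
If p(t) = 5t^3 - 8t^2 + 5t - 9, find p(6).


Using direct substitution:
  5 * (6)^3 = 1080
  -8 * (6)^2 = -288
  5 * (6)^1 = 30
  constant: -9
Sum = 1080 - 288 + 30 - 9 = 813


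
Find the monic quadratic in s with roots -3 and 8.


p(s) = (s + 3)(s - 8)
Expand: s^2 - 5s - 24


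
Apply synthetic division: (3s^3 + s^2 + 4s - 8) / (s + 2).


Synthetic division with c = -2. Coefficients: 3, 1, 4, -8
Bring down 3.
  3 * -2 = -6; -6 + 1 = -5
  -5 * -2 = 10; 10 + 4 = 14
  14 * -2 = -28; -28 - 8 = -36
Quotient: 3s^2 - 5s + 14, Remainder: -36


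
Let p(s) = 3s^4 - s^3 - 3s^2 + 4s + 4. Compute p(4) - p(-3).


p(4) = 676
p(-3) = 235
p(4) - p(-3) = 676 - 235 = 441


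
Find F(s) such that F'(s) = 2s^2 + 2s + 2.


Reverse power rule on each term:
  ∫ 2s^2 ds = (2/3)s^3
  ∫ 2s ds = s^2
  ∫ 2 ds = 2s
F(s) = (2/3)s^3 + s^2 + 2s + C


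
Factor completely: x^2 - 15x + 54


Roots satisfy r1 + r2 = -b/a = 15 and r1*r2 = c/a = 54.
So r1 = 9, r2 = 6.
x^2 - 15x + 54 = (x - r1)(x - r2) = (x - 9)(x - 6)


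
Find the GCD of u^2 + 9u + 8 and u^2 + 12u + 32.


Factor each:
  u^2 + 9u + 8 = (u + 8)(u + 1)
  u^2 + 12u + 32 = (u + 8)(u + 4)
Common monic factor: u + 8


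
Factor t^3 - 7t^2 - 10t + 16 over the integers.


Try integer roots (divisors of 16). t=-2: p(-2)=0.
Divide out (t + 2): quotient is t^2 - 9t + 8.
Factor the quadratic: (t - 8)(t - 1)
Result: (t + 2)(t - 8)(t - 1)


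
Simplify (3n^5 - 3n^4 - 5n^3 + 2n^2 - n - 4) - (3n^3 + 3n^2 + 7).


Distribute the minus sign:
  (3n^5 - 3n^4 - 5n^3 + 2n^2 - n - 4)
- (3n^3 + 3n^2 + 7)
Negate second polynomial: -3n^3 - 3n^2 - 7
Add: 3n^5 - 3n^4 - 8n^3 - n^2 - n - 11


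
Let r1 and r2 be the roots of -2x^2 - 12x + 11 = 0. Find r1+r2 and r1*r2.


For ax^2+bx+c=0: sum = -b/a, product = c/a.
a=-2, b=-12, c=11
Sum = -(-12)/-2 = -6
Product = (11)/-2 = -11/2


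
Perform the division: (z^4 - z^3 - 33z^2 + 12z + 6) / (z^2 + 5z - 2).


(z^4 - z^3 - 33z^2 + 12z + 6) / (z^2 + 5z - 2)
Step 1: z^2 * (z^2 + 5z - 2) = z^4 + 5z^3 - 2z^2; subtract.
Step 2: -6z * (z^2 + 5z - 2) = -6z^3 - 30z^2 + 12z; subtract.
Step 3: -1 * (z^2 + 5z - 2) = -z^2 - 5z + 2; subtract.
Quotient: z^2 - 6z - 1, Remainder: 5z + 4


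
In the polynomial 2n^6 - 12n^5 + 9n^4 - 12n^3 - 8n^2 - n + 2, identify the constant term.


Read off the constant term: 2


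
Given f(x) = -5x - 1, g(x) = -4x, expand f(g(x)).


Substitute g(x) into f:
f(g(x)) = -5*(-4x) + (-1)
Expand and combine: 20x - 1


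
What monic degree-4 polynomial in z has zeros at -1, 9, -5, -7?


p(z) = (z + 1)(z - 9)(z + 5)(z + 7)
Expand: z^4 + 4z^3 - 70z^2 - 388z - 315


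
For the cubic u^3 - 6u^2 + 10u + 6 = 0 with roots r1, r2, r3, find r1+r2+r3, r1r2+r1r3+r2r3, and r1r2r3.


Monic cubic u^3+bu^2+cu+d=0: sum=-b, pairwise sum=c, product=-d.
b=-6, c=10, d=6
r1+r2+r3 = 6
r1r2+r1r3+r2r3 = 10
r1r2r3 = -6


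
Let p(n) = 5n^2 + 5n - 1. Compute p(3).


Using direct substitution:
  5 * (3)^2 = 45
  5 * (3)^1 = 15
  constant: -1
Sum = 45 + 15 - 1 = 59


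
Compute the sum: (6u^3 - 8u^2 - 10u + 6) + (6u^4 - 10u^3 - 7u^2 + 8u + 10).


Align terms by degree and add:
  6u^3 - 8u^2 - 10u + 6
+ 6u^4 - 10u^3 - 7u^2 + 8u + 10
= 6u^4 - 4u^3 - 15u^2 - 2u + 16


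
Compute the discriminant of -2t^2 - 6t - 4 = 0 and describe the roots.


D = b^2 - 4ac = (-6)^2 - 4(-2)(-4) = 36 - 32 = 4
Since D > 0: two distinct rational roots


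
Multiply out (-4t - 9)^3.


Expand (-4t - 9)^3 by repeated multiplication:
  (-4t - 9)^2 = 16t^2 + 72t + 81
= -64t^3 - 432t^2 - 972t - 729


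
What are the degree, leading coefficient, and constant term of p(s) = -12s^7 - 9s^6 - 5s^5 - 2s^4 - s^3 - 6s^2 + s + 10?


Highest power of s is 7, with coefficient -12. Constant term is 10.
Degree = 7, leading coefficient = -12, constant term = 10


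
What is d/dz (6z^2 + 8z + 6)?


Apply the power rule term by term:
  d/dz(6z^2) = 12z
  d/dz(8z) = 8
  d/dz(6) = 0
p'(z) = 12z + 8


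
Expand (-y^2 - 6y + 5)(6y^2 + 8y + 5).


Distribute each term of the first polynomial:
  (-y^2)(6y^2 + 8y + 5) = -6y^4 - 8y^3 - 5y^2
  (-6y)(6y^2 + 8y + 5) = -36y^3 - 48y^2 - 30y
  (5)(6y^2 + 8y + 5) = 30y^2 + 40y + 25
Sum: -6y^4 - 44y^3 - 23y^2 + 10y + 25


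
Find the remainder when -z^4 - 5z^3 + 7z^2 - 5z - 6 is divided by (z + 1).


By the Remainder Theorem, the remainder equals p(-1):
  -1*(-1)^4 = -1
  -5*(-1)^3 = 5
  7*(-1)^2 = 7
  -5*(-1)^1 = 5
  constant: -6
Sum: -1 + 5 + 7 + 5 - 6 = 10


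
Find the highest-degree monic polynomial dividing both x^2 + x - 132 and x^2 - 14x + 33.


Factor each:
  x^2 + x - 132 = (x - 11)(x + 12)
  x^2 - 14x + 33 = (x - 11)(x - 3)
Common monic factor: x - 11


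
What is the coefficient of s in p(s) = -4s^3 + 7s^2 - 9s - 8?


Read off the coefficient of s: -9


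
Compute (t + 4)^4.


Expand (t + 4)^4 by repeated multiplication:
  (t + 4)^2 = t^2 + 8t + 16
  (t + 4)^3 = t^3 + 12t^2 + 48t + 64
= t^4 + 16t^3 + 96t^2 + 256t + 256


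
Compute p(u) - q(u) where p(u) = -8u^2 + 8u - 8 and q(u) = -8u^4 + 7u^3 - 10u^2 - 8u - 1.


Distribute the minus sign:
  (-8u^2 + 8u - 8)
- (-8u^4 + 7u^3 - 10u^2 - 8u - 1)
Negate second polynomial: 8u^4 - 7u^3 + 10u^2 + 8u + 1
Add: 8u^4 - 7u^3 + 2u^2 + 16u - 7


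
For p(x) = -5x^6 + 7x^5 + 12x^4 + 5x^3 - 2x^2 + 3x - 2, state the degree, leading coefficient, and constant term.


Highest power of x is 6, with coefficient -5. Constant term is -2.
Degree = 6, leading coefficient = -5, constant term = -2


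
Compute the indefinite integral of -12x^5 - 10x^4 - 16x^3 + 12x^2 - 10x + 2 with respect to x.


Reverse power rule on each term:
  ∫ -12x^5 dx = -2x^6
  ∫ -10x^4 dx = -2x^5
  ∫ -16x^3 dx = -4x^4
  ∫ 12x^2 dx = 4x^3
  ∫ -10x dx = -5x^2
  ∫ 2 dx = 2x
F(x) = -2x^6 - 2x^5 - 4x^4 + 4x^3 - 5x^2 + 2x + C


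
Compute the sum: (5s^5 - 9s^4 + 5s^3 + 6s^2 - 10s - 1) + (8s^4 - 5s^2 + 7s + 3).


Align terms by degree and add:
  5s^5 - 9s^4 + 5s^3 + 6s^2 - 10s - 1
+ 8s^4 - 5s^2 + 7s + 3
= 5s^5 - s^4 + 5s^3 + s^2 - 3s + 2


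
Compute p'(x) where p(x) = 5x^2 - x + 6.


Apply the power rule term by term:
  d/dx(5x^2) = 10x
  d/dx(-x) = -1
  d/dx(6) = 0
p'(x) = 10x - 1


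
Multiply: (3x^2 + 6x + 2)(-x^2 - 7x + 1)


Distribute each term of the first polynomial:
  (3x^2)(-x^2 - 7x + 1) = -3x^4 - 21x^3 + 3x^2
  (6x)(-x^2 - 7x + 1) = -6x^3 - 42x^2 + 6x
  (2)(-x^2 - 7x + 1) = -2x^2 - 14x + 2
Sum: -3x^4 - 27x^3 - 41x^2 - 8x + 2


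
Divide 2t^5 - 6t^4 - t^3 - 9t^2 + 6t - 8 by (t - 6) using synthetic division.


Synthetic division with c = 6. Coefficients: 2, -6, -1, -9, 6, -8
Bring down 2.
  2 * 6 = 12; 12 - 6 = 6
  6 * 6 = 36; 36 - 1 = 35
  35 * 6 = 210; 210 - 9 = 201
  201 * 6 = 1206; 1206 + 6 = 1212
  1212 * 6 = 7272; 7272 - 8 = 7264
Quotient: 2t^4 + 6t^3 + 35t^2 + 201t + 1212, Remainder: 7264


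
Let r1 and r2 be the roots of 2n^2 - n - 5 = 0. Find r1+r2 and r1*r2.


For an^2+bn+c=0: sum = -b/a, product = c/a.
a=2, b=-1, c=-5
Sum = -(-1)/2 = 1/2
Product = (-5)/2 = -5/2


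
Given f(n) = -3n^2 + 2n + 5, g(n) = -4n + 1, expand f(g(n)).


Substitute g(n) into f:
f(g(n)) = -3*(-4n + 1)^2 + 2*(-4n + 1) + 5
(-4n + 1)^2 = 16n^2 - 8n + 1
Expand and combine: -48n^2 + 16n + 4


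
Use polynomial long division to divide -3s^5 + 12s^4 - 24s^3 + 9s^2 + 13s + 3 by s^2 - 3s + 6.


(-3s^5 + 12s^4 - 24s^3 + 9s^2 + 13s + 3) / (s^2 - 3s + 6)
Step 1: -3s^3 * (s^2 - 3s + 6) = -3s^5 + 9s^4 - 18s^3; subtract.
Step 2: 3s^2 * (s^2 - 3s + 6) = 3s^4 - 9s^3 + 18s^2; subtract.
Step 3: 3s * (s^2 - 3s + 6) = 3s^3 - 9s^2 + 18s; subtract.
Step 4: 0 * (s^2 - 3s + 6) = 0; subtract.
Quotient: -3s^3 + 3s^2 + 3s, Remainder: -5s + 3


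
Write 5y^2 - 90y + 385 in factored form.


Roots satisfy r1 + r2 = -b/a = 18 and r1*r2 = c/a = 77.
So r1 = 11, r2 = 7.
5y^2 - 90y + 385 = 5(y - r1)(y - r2) = 5(y - 11)(y - 7)


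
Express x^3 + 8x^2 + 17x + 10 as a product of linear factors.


Try integer roots (divisors of 10). x=-1: p(-1)=0.
Divide out (x + 1): quotient is x^2 + 7x + 10.
Factor the quadratic: (x + 5)(x + 2)
Result: (x + 1)(x + 5)(x + 2)


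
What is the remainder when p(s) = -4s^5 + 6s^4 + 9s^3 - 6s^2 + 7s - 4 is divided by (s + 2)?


By the Remainder Theorem, the remainder equals p(-2):
  -4*(-2)^5 = 128
  6*(-2)^4 = 96
  9*(-2)^3 = -72
  -6*(-2)^2 = -24
  7*(-2)^1 = -14
  constant: -4
Sum: 128 + 96 - 72 - 24 - 14 - 4 = 110


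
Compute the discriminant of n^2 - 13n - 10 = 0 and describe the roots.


D = b^2 - 4ac = (-13)^2 - 4(1)(-10) = 169 + 40 = 209
Since D > 0: two distinct irrational roots


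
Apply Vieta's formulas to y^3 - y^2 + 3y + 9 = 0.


Monic cubic y^3+by^2+cy+d=0: sum=-b, pairwise sum=c, product=-d.
b=-1, c=3, d=9
r1+r2+r3 = 1
r1r2+r1r3+r2r3 = 3
r1r2r3 = -9


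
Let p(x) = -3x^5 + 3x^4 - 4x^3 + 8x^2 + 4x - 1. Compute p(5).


Using direct substitution:
  -3 * (5)^5 = -9375
  3 * (5)^4 = 1875
  -4 * (5)^3 = -500
  8 * (5)^2 = 200
  4 * (5)^1 = 20
  constant: -1
Sum = -9375 + 1875 - 500 + 200 + 20 - 1 = -7781


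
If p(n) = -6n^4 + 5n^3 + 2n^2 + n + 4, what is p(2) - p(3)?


p(2) = -42
p(3) = -326
p(2) - p(3) = -42 + 326 = 284


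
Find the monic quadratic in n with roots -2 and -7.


p(n) = (n + 2)(n + 7)
Expand: n^2 + 9n + 14


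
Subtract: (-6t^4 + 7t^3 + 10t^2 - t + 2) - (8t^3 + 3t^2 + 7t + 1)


Distribute the minus sign:
  (-6t^4 + 7t^3 + 10t^2 - t + 2)
- (8t^3 + 3t^2 + 7t + 1)
Negate second polynomial: -8t^3 - 3t^2 - 7t - 1
Add: -6t^4 - t^3 + 7t^2 - 8t + 1


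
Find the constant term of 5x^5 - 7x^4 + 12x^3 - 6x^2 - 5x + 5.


Read off the constant term: 5


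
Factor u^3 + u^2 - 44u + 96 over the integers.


Try integer roots (divisors of 96). u=-8: p(-8)=0.
Divide out (u + 8): quotient is u^2 - 7u + 12.
Factor the quadratic: (u - 4)(u - 3)
Result: (u + 8)(u - 4)(u - 3)


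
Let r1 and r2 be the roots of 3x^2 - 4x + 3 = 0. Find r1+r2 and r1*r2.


For ax^2+bx+c=0: sum = -b/a, product = c/a.
a=3, b=-4, c=3
Sum = -(-4)/3 = 4/3
Product = (3)/3 = 1


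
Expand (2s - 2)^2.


Expand (2s - 2)^2 by repeated multiplication:
= 4s^2 - 8s + 4


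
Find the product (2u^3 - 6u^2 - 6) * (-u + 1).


Distribute each term of the first polynomial:
  (2u^3)(-u + 1) = -2u^4 + 2u^3
  (-6u^2)(-u + 1) = 6u^3 - 6u^2
  (-6)(-u + 1) = 6u - 6
Sum: -2u^4 + 8u^3 - 6u^2 + 6u - 6


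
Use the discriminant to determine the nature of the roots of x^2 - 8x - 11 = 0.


D = b^2 - 4ac = (-8)^2 - 4(1)(-11) = 64 + 44 = 108
Since D > 0: two distinct irrational roots


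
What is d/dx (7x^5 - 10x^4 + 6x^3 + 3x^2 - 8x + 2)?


Apply the power rule term by term:
  d/dx(7x^5) = 35x^4
  d/dx(-10x^4) = -40x^3
  d/dx(6x^3) = 18x^2
  d/dx(3x^2) = 6x
  d/dx(-8x) = -8
  d/dx(2) = 0
p'(x) = 35x^4 - 40x^3 + 18x^2 + 6x - 8


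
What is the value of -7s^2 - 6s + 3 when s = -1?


Using direct substitution:
  -7 * (-1)^2 = -7
  -6 * (-1)^1 = 6
  constant: 3
Sum = -7 + 6 + 3 = 2


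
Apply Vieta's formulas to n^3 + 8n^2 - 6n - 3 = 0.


Monic cubic n^3+bn^2+cn+d=0: sum=-b, pairwise sum=c, product=-d.
b=8, c=-6, d=-3
r1+r2+r3 = -8
r1r2+r1r3+r2r3 = -6
r1r2r3 = 3


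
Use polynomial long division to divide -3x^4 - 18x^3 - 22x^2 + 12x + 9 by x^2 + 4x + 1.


(-3x^4 - 18x^3 - 22x^2 + 12x + 9) / (x^2 + 4x + 1)
Step 1: -3x^2 * (x^2 + 4x + 1) = -3x^4 - 12x^3 - 3x^2; subtract.
Step 2: -6x * (x^2 + 4x + 1) = -6x^3 - 24x^2 - 6x; subtract.
Step 3: 5 * (x^2 + 4x + 1) = 5x^2 + 20x + 5; subtract.
Quotient: -3x^2 - 6x + 5, Remainder: -2x + 4


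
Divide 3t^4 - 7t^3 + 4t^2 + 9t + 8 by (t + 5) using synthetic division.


Synthetic division with c = -5. Coefficients: 3, -7, 4, 9, 8
Bring down 3.
  3 * -5 = -15; -15 - 7 = -22
  -22 * -5 = 110; 110 + 4 = 114
  114 * -5 = -570; -570 + 9 = -561
  -561 * -5 = 2805; 2805 + 8 = 2813
Quotient: 3t^3 - 22t^2 + 114t - 561, Remainder: 2813


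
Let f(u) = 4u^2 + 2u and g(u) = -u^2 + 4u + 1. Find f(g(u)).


Substitute g(u) into f:
f(g(u)) = 4*(-u^2 + 4u + 1)^2 + 2*(-u^2 + 4u + 1)
(-u^2 + 4u + 1)^2 = u^4 - 8u^3 + 14u^2 + 8u + 1
Expand and combine: 4u^4 - 32u^3 + 54u^2 + 40u + 6


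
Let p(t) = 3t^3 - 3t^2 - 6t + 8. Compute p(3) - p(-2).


p(3) = 44
p(-2) = -16
p(3) - p(-2) = 44 + 16 = 60


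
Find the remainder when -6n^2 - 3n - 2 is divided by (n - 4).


By the Remainder Theorem, the remainder equals p(4):
  -6*(4)^2 = -96
  -3*(4)^1 = -12
  constant: -2
Sum: -96 - 12 - 2 = -110


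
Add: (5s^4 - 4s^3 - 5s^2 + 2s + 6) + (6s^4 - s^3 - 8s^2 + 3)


Align terms by degree and add:
  5s^4 - 4s^3 - 5s^2 + 2s + 6
+ 6s^4 - s^3 - 8s^2 + 3
= 11s^4 - 5s^3 - 13s^2 + 2s + 9


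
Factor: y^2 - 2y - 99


Roots satisfy r1 + r2 = -b/a = 2 and r1*r2 = c/a = -99.
So r1 = -9, r2 = 11.
y^2 - 2y - 99 = (y - r1)(y - r2) = (y + 9)(y - 11)


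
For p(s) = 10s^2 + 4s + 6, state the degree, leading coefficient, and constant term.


Highest power of s is 2, with coefficient 10. Constant term is 6.
Degree = 2, leading coefficient = 10, constant term = 6


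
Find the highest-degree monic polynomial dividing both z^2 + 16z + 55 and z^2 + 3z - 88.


Factor each:
  z^2 + 16z + 55 = (z + 11)(z + 5)
  z^2 + 3z - 88 = (z + 11)(z - 8)
Common monic factor: z + 11


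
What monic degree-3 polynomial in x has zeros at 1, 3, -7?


p(x) = (x - 1)(x - 3)(x + 7)
Expand: x^3 + 3x^2 - 25x + 21


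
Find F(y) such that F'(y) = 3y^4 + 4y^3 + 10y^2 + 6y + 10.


Reverse power rule on each term:
  ∫ 3y^4 dy = (3/5)y^5
  ∫ 4y^3 dy = y^4
  ∫ 10y^2 dy = (10/3)y^3
  ∫ 6y dy = 3y^2
  ∫ 10 dy = 10y
F(y) = (3/5)y^5 + y^4 + (10/3)y^3 + 3y^2 + 10y + C


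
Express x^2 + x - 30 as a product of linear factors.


Roots satisfy r1 + r2 = -b/a = -1 and r1*r2 = c/a = -30.
So r1 = -6, r2 = 5.
x^2 + x - 30 = (x - r1)(x - r2) = (x + 6)(x - 5)


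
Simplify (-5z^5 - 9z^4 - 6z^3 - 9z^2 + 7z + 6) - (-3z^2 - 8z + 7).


Distribute the minus sign:
  (-5z^5 - 9z^4 - 6z^3 - 9z^2 + 7z + 6)
- (-3z^2 - 8z + 7)
Negate second polynomial: 3z^2 + 8z - 7
Add: -5z^5 - 9z^4 - 6z^3 - 6z^2 + 15z - 1


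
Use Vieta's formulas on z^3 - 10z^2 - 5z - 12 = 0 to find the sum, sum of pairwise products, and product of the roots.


Monic cubic z^3+bz^2+cz+d=0: sum=-b, pairwise sum=c, product=-d.
b=-10, c=-5, d=-12
r1+r2+r3 = 10
r1r2+r1r3+r2r3 = -5
r1r2r3 = 12


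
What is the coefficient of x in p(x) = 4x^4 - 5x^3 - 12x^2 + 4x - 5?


Read off the coefficient of x: 4


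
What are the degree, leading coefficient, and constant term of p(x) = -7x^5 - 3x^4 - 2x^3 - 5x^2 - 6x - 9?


Highest power of x is 5, with coefficient -7. Constant term is -9.
Degree = 5, leading coefficient = -7, constant term = -9


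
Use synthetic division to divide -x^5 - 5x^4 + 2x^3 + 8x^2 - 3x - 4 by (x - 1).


Synthetic division with c = 1. Coefficients: -1, -5, 2, 8, -3, -4
Bring down -1.
  -1 * 1 = -1; -1 - 5 = -6
  -6 * 1 = -6; -6 + 2 = -4
  -4 * 1 = -4; -4 + 8 = 4
  4 * 1 = 4; 4 - 3 = 1
  1 * 1 = 1; 1 - 4 = -3
Quotient: -x^4 - 6x^3 - 4x^2 + 4x + 1, Remainder: -3


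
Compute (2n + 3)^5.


Expand (2n + 3)^5 by repeated multiplication:
  (2n + 3)^2 = 4n^2 + 12n + 9
  (2n + 3)^3 = 8n^3 + 36n^2 + 54n + 27
  (2n + 3)^4 = 16n^4 + 96n^3 + 216n^2 + 216n + 81
= 32n^5 + 240n^4 + 720n^3 + 1080n^2 + 810n + 243


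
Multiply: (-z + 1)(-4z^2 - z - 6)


Distribute each term of the first polynomial:
  (-z)(-4z^2 - z - 6) = 4z^3 + z^2 + 6z
  (1)(-4z^2 - z - 6) = -4z^2 - z - 6
Sum: 4z^3 - 3z^2 + 5z - 6


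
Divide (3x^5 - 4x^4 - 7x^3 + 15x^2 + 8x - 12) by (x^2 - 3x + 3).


(3x^5 - 4x^4 - 7x^3 + 15x^2 + 8x - 12) / (x^2 - 3x + 3)
Step 1: 3x^3 * (x^2 - 3x + 3) = 3x^5 - 9x^4 + 9x^3; subtract.
Step 2: 5x^2 * (x^2 - 3x + 3) = 5x^4 - 15x^3 + 15x^2; subtract.
Step 3: -x * (x^2 - 3x + 3) = -x^3 + 3x^2 - 3x; subtract.
Step 4: -3 * (x^2 - 3x + 3) = -3x^2 + 9x - 9; subtract.
Quotient: 3x^3 + 5x^2 - x - 3, Remainder: 2x - 3


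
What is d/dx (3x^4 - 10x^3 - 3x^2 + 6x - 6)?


Apply the power rule term by term:
  d/dx(3x^4) = 12x^3
  d/dx(-10x^3) = -30x^2
  d/dx(-3x^2) = -6x
  d/dx(6x) = 6
  d/dx(-6) = 0
p'(x) = 12x^3 - 30x^2 - 6x + 6


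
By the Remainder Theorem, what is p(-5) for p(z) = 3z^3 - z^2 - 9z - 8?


By the Remainder Theorem, the remainder equals p(-5):
  3*(-5)^3 = -375
  -1*(-5)^2 = -25
  -9*(-5)^1 = 45
  constant: -8
Sum: -375 - 25 + 45 - 8 = -363


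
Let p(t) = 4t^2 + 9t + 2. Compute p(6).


Using direct substitution:
  4 * (6)^2 = 144
  9 * (6)^1 = 54
  constant: 2
Sum = 144 + 54 + 2 = 200


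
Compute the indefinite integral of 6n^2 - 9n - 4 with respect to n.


Reverse power rule on each term:
  ∫ 6n^2 dn = 2n^3
  ∫ -9n dn = -(9/2)n^2
  ∫ -4 dn = -4n
F(n) = 2n^3 - (9/2)n^2 - 4n + C


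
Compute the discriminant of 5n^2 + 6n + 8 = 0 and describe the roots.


D = b^2 - 4ac = (6)^2 - 4(5)(8) = 36 - 160 = -124
Since D < 0: two complex conjugate roots (no real roots)


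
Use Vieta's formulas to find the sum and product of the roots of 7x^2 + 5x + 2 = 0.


For ax^2+bx+c=0: sum = -b/a, product = c/a.
a=7, b=5, c=2
Sum = -(5)/7 = -5/7
Product = (2)/7 = 2/7


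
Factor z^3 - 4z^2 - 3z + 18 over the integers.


Try integer roots (divisors of 18). z=3: p(3)=0.
Divide out (z - 3): quotient is z^2 - z - 6.
Factor the quadratic: (z - 3)(z + 2)
Result: (z - 3)(z - 3)(z + 2)


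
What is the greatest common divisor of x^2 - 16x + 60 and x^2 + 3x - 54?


Factor each:
  x^2 - 16x + 60 = (x - 6)(x - 10)
  x^2 + 3x - 54 = (x - 6)(x + 9)
Common monic factor: x - 6


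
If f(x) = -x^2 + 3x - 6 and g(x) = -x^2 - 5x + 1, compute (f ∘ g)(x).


Substitute g(x) into f:
f(g(x)) = -1*(-x^2 - 5x + 1)^2 + 3*(-x^2 - 5x + 1) + (-6)
(-x^2 - 5x + 1)^2 = x^4 + 10x^3 + 23x^2 - 10x + 1
Expand and combine: -x^4 - 10x^3 - 26x^2 - 5x - 4


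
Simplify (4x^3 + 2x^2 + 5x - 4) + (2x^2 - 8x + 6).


Align terms by degree and add:
  4x^3 + 2x^2 + 5x - 4
+ 2x^2 - 8x + 6
= 4x^3 + 4x^2 - 3x + 2


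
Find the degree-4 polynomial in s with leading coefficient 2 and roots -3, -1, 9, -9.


p(s) = 2(s + 3)(s + 1)(s - 9)(s + 9)
Expand: 2s^4 + 8s^3 - 156s^2 - 648s - 486


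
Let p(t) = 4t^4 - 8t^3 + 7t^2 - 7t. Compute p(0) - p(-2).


p(0) = 0
p(-2) = 170
p(0) - p(-2) = 0 - 170 = -170


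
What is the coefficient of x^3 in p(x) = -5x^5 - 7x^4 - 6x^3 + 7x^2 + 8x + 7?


Read off the coefficient of x^3: -6


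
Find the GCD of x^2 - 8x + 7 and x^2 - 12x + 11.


Factor each:
  x^2 - 8x + 7 = (x - 1)(x - 7)
  x^2 - 12x + 11 = (x - 1)(x - 11)
Common monic factor: x - 1


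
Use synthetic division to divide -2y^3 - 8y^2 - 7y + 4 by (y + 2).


Synthetic division with c = -2. Coefficients: -2, -8, -7, 4
Bring down -2.
  -2 * -2 = 4; 4 - 8 = -4
  -4 * -2 = 8; 8 - 7 = 1
  1 * -2 = -2; -2 + 4 = 2
Quotient: -2y^2 - 4y + 1, Remainder: 2


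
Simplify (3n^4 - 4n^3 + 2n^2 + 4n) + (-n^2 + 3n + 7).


Align terms by degree and add:
  3n^4 - 4n^3 + 2n^2 + 4n
  -n^2 + 3n + 7
= 3n^4 - 4n^3 + n^2 + 7n + 7


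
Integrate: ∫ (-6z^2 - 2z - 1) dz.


Reverse power rule on each term:
  ∫ -6z^2 dz = -2z^3
  ∫ -2z dz = -z^2
  ∫ -1 dz = -z
F(z) = -2z^3 - z^2 - z + C


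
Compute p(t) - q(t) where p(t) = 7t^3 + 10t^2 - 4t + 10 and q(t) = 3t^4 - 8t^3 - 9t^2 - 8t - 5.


Distribute the minus sign:
  (7t^3 + 10t^2 - 4t + 10)
- (3t^4 - 8t^3 - 9t^2 - 8t - 5)
Negate second polynomial: -3t^4 + 8t^3 + 9t^2 + 8t + 5
Add: -3t^4 + 15t^3 + 19t^2 + 4t + 15


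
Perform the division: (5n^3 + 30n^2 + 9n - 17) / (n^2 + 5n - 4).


(5n^3 + 30n^2 + 9n - 17) / (n^2 + 5n - 4)
Step 1: 5n * (n^2 + 5n - 4) = 5n^3 + 25n^2 - 20n; subtract.
Step 2: 5 * (n^2 + 5n - 4) = 5n^2 + 25n - 20; subtract.
Quotient: 5n + 5, Remainder: 4n + 3


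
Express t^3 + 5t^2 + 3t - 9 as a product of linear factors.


Try integer roots (divisors of -9). t=1: p(1)=0.
Divide out (t - 1): quotient is t^2 + 6t + 9.
Factor the quadratic: (t + 3)(t + 3)
Result: (t - 1)(t + 3)(t + 3)


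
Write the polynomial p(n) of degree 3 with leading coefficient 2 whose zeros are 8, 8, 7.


p(n) = 2(n - 8)(n - 8)(n - 7)
Expand: 2n^3 - 46n^2 + 352n - 896


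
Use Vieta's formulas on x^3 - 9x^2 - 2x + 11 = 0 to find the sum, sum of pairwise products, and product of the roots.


Monic cubic x^3+bx^2+cx+d=0: sum=-b, pairwise sum=c, product=-d.
b=-9, c=-2, d=11
r1+r2+r3 = 9
r1r2+r1r3+r2r3 = -2
r1r2r3 = -11


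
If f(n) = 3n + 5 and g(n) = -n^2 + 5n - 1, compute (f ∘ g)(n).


Substitute g(n) into f:
f(g(n)) = 3*(-n^2 + 5n - 1) + 5
Expand and combine: -3n^2 + 15n + 2


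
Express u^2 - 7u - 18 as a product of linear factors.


Roots satisfy r1 + r2 = -b/a = 7 and r1*r2 = c/a = -18.
So r1 = -2, r2 = 9.
u^2 - 7u - 18 = (u - r1)(u - r2) = (u + 2)(u - 9)


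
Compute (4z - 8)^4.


Expand (4z - 8)^4 by repeated multiplication:
  (4z - 8)^2 = 16z^2 - 64z + 64
  (4z - 8)^3 = 64z^3 - 384z^2 + 768z - 512
= 256z^4 - 2048z^3 + 6144z^2 - 8192z + 4096


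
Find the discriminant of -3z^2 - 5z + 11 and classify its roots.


D = b^2 - 4ac = (-5)^2 - 4(-3)(11) = 25 + 132 = 157
Since D > 0: two distinct irrational roots


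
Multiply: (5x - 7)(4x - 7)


Distribute each term of the first polynomial:
  (5x)(4x - 7) = 20x^2 - 35x
  (-7)(4x - 7) = -28x + 49
Sum: 20x^2 - 63x + 49


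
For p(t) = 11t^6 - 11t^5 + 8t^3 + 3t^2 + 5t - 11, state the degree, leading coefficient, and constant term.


Highest power of t is 6, with coefficient 11. Constant term is -11.
Degree = 6, leading coefficient = 11, constant term = -11


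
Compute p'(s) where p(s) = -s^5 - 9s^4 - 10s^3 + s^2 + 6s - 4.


Apply the power rule term by term:
  d/ds(-s^5) = -5s^4
  d/ds(-9s^4) = -36s^3
  d/ds(-10s^3) = -30s^2
  d/ds(s^2) = 2s
  d/ds(6s) = 6
  d/ds(-4) = 0
p'(s) = -5s^4 - 36s^3 - 30s^2 + 2s + 6


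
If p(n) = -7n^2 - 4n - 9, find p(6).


Using direct substitution:
  -7 * (6)^2 = -252
  -4 * (6)^1 = -24
  constant: -9
Sum = -252 - 24 - 9 = -285


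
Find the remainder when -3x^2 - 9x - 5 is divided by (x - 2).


By the Remainder Theorem, the remainder equals p(2):
  -3*(2)^2 = -12
  -9*(2)^1 = -18
  constant: -5
Sum: -12 - 18 - 5 = -35


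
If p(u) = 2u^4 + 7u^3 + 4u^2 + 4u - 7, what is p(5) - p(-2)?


p(5) = 2238
p(-2) = -23
p(5) - p(-2) = 2238 + 23 = 2261


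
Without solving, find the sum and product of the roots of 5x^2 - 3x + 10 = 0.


For ax^2+bx+c=0: sum = -b/a, product = c/a.
a=5, b=-3, c=10
Sum = -(-3)/5 = 3/5
Product = (10)/5 = 2


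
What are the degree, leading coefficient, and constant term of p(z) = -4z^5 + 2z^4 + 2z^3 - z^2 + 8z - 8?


Highest power of z is 5, with coefficient -4. Constant term is -8.
Degree = 5, leading coefficient = -4, constant term = -8
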